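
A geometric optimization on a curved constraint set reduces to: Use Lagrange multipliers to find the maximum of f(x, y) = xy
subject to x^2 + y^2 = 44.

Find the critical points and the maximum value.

Lagrange conditions: y = 2*lambda*x and x = 2*lambda*y
If x = 0 then y = 0, violating the constraint, so x, y != 0.
Dividing: y/x = x/y => x^2 = y^2 => y = x or y = -x
Constraint: 2x^2 = 44 => x^2 = 22 => x = +/-sqrt(22)
Critical points: (sqrt(22), sqrt(22)), (-sqrt(22), -sqrt(22)), (sqrt(22), -sqrt(22)), (-sqrt(22), sqrt(22))
  y = x:  xy = x^2 = 22  at (sqrt(22), sqrt(22)) and (-sqrt(22), -sqrt(22))
  y = -x: xy = -x^2 = -22 at (sqrt(22), -sqrt(22)) and (-sqrt(22), sqrt(22))
Maximum xy = 22 at (sqrt(22), sqrt(22)) and (-sqrt(22), -sqrt(22))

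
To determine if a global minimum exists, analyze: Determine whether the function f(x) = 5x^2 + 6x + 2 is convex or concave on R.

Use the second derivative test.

f(x) = 5x^2 + 6x + 2
f'(x) = 10x + 6
f''(x) = 10
Since f''(x) = 10 > 0 for all x, f is convex on R.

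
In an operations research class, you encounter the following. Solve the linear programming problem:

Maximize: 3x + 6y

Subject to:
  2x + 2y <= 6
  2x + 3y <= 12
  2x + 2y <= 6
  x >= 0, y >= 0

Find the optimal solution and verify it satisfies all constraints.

Feasible vertices: (0, 0), (0, 3), (3, 0)
Objective 3x + 6y at each vertex:
  (0, 0): 0
  (0, 3): 18
  (3, 0): 9
Maximum is 18 at (0, 3).
Verify constraints at (x, y) = (0, 3):
  2*0 + 2*3 = 6 <= 6 (active)
  2*0 + 3*3 = 9 <= 12
  2*0 + 2*3 = 6 <= 6 (active)
  x = 0 >= 0, y = 3 >= 0. All constraints satisfied.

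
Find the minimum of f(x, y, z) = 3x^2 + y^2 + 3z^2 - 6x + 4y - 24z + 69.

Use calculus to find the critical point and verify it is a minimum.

f(x,y,z) = 3x^2 + y^2 + 3z^2 - 6x + 4y - 24z + 69
df/dx = 6x + (-6) = 0 => x = 1
df/dy = 2y + (4) = 0 => y = -2
df/dz = 6z + (-24) = 0 => z = 4
f(1,-2,4) = 3*(1)^2 + 1*(-2)^2 + 3*(4)^2 + -6*(1) + 4*(-2) + -24*(4) + 69 = 14
Hessian is diagonal with entries 6, 2, 6 > 0, confirmed minimum.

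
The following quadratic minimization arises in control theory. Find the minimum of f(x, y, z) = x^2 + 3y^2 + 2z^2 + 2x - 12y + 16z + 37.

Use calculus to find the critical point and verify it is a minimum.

f(x,y,z) = x^2 + 3y^2 + 2z^2 + 2x - 12y + 16z + 37
df/dx = 2x + (2) = 0 => x = -1
df/dy = 6y + (-12) = 0 => y = 2
df/dz = 4z + (16) = 0 => z = -4
f(-1,2,-4) = 1*(-1)^2 + 3*(2)^2 + 2*(-4)^2 + 2*(-1) + -12*(2) + 16*(-4) + 37 = -8
Hessian is diagonal with entries 2, 6, 4 > 0, confirmed minimum.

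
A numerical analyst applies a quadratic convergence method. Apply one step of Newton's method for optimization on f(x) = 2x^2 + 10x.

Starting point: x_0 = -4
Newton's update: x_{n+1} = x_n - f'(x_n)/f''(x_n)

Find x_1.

f(x) = 2x^2 + 10x
f'(x) = 4x + (10), f''(x) = 4
Newton step: x_1 = x_0 - f'(x_0)/f''(x_0)
f'(-4) = -6
x_1 = -4 - -6/4 = -5/2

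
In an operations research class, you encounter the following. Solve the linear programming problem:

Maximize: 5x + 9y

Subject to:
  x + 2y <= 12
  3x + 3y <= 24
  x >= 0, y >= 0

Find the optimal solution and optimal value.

Feasible vertices: (0, 0), (0, 6), (4, 4), (8, 0)
Objective 5x + 9y at each:
  (0, 0): 0
  (0, 6): 54
  (4, 4): 56
  (8, 0): 40
Maximum is 56 at (4, 4).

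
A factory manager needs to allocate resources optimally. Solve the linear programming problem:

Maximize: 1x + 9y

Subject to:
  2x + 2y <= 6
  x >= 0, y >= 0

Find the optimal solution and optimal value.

The feasible region has vertices at [(0, 0), (3, 0), (0, 3)].
Checking objective 1x + 9y at each vertex:
  (0, 0): 1*0 + 9*0 = 0
  (3, 0): 1*3 + 9*0 = 3
  (0, 3): 1*0 + 9*3 = 27
Maximum is 27 at (0, 3).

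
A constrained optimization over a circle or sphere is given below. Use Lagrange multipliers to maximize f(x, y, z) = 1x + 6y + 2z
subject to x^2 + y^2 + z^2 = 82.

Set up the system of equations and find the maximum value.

Lagrange conditions: 1 = 2*lambda*x, 6 = 2*lambda*y, 2 = 2*lambda*z
So x:1 = y:6 = z:2, i.e. x = 1t, y = 6t, z = 2t
Constraint: t^2*(1^2 + 6^2 + 2^2) = 82
  t^2 * 41 = 82  =>  t = sqrt(2)
Maximum = 1*1t + 6*6t + 2*2t = 41*sqrt(2) = sqrt(3362)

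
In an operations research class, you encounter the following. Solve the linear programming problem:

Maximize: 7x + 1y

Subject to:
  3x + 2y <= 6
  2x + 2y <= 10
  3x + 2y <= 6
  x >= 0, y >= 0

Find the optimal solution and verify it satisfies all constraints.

Feasible vertices: (0, 0), (0, 3), (2, 0)
Objective 7x + 1y at each vertex:
  (0, 0): 0
  (0, 3): 3
  (2, 0): 14
Maximum is 14 at (2, 0).
Verify constraints at (x, y) = (2, 0):
  3*2 + 2*0 = 6 <= 6 (active)
  2*2 + 2*0 = 4 <= 10
  3*2 + 2*0 = 6 <= 6 (active)
  x = 2 >= 0, y = 0 >= 0. All constraints satisfied.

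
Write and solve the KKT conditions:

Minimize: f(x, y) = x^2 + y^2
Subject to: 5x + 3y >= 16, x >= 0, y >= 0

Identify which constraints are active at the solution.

KKT conditions for min x^2 + y^2 s.t. 5x + 3y >= 16, x >= 0, y >= 0:
Stationarity: 2x = mu*5 + mu_x, 2y = mu*3 + mu_y, with mu, mu_x, mu_y >= 0
Complementary slackness: mu*(5x + 3y - 16) = 0, mu_x*x = 0, mu_y*y = 0
(0, 0) is infeasible (5*0 + 3*0 < 16), so if mu = 0 stationarity would force x = mu_x/2 >= 0, y = mu_y/2 >= 0 with mu_x*x = mu_y*y = 0, i.e. x = y = 0: contradiction. Hence mu > 0 and 5x + 3y = 16 is active.
Try x > 0, y > 0 (so mu_x = mu_y = 0): x = 5*mu/2, y = 3*mu/2
Substitute: 5*(5*mu/2) + 3*(3*mu/2) = 16
  mu*34/2 = 16 => mu = 16/17
x* = 40/17 > 0, y* = 24/17 > 0, consistent with mu_x = mu_y = 0.
f is convex and the constraints are linear, so this KKT point is the global minimum.
f* = 128/17
Active constraints: 5x + 3y >= 16 (holds with equality, mu = 16/17 > 0); x >= 0 and y >= 0 are inactive (mu_x = mu_y = 0).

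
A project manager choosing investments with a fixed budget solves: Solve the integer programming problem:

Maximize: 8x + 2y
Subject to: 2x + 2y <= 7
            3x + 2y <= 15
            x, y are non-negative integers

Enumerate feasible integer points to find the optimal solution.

Constraint 1: 2x + 2y <= 7
Constraint 2: 3x + 2y <= 15
Feasible x range (need y >= 0): 0 <= x <= min(7/2, 15/3) => x in {0, ..., 3}.
Enumerate feasible integer points row by row (the coefficient of y is 2 > 0, so for each x the largest feasible y gives the best value):
  x = 0: y <= min((7 - 2*0)/2, (15 - 3*0)/2) => y in {0, ..., 3}; best 8*0 + 2*3 = 6
  x = 1: y <= min((7 - 2*1)/2, (15 - 3*1)/2) => y in {0, ..., 2}; best 8*1 + 2*2 = 12
  x = 2: y <= min((7 - 2*2)/2, (15 - 3*2)/2) => y in {0, ..., 1}; best 8*2 + 2*1 = 18
  x = 3: y <= min((7 - 2*3)/2, (15 - 3*3)/2) => y in {0}; best 8*3 + 2*0 = 24
The maximum 8x + 2y = 24 is achieved at x = 3, y = 0.
Check: 2*3 + 2*0 = 6 <= 7 and 3*3 + 2*0 = 9 <= 15.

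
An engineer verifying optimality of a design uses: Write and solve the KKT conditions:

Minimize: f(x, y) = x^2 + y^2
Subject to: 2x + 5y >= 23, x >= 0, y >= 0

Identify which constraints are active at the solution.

KKT conditions for min x^2 + y^2 s.t. 2x + 5y >= 23, x >= 0, y >= 0:
Stationarity: 2x = mu*2 + mu_x, 2y = mu*5 + mu_y, with mu, mu_x, mu_y >= 0
Complementary slackness: mu*(2x + 5y - 23) = 0, mu_x*x = 0, mu_y*y = 0
(0, 0) is infeasible (2*0 + 5*0 < 23), so if mu = 0 stationarity would force x = mu_x/2 >= 0, y = mu_y/2 >= 0 with mu_x*x = mu_y*y = 0, i.e. x = y = 0: contradiction. Hence mu > 0 and 2x + 5y = 23 is active.
Try x > 0, y > 0 (so mu_x = mu_y = 0): x = 2*mu/2, y = 5*mu/2
Substitute: 2*(2*mu/2) + 5*(5*mu/2) = 23
  mu*29/2 = 23 => mu = 46/29
x* = 46/29 > 0, y* = 115/29 > 0, consistent with mu_x = mu_y = 0.
f is convex and the constraints are linear, so this KKT point is the global minimum.
f* = 529/29
Active constraints: 2x + 5y >= 23 (holds with equality, mu = 46/29 > 0); x >= 0 and y >= 0 are inactive (mu_x = mu_y = 0).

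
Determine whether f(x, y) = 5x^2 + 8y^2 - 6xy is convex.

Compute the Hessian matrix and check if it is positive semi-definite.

f(x,y) = 5x^2 + 8y^2 - 6xy
Hessian H = [[10, -6], [-6, 16]]
trace(H) = 26, det(H) = 124
Eigenvalues: (26 +/- sqrt(180)) / 2 = 19.71, 6.292
Since both eigenvalues > 0, f is convex.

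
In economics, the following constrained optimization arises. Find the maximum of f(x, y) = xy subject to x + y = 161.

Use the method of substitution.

Substitute y = 161 - x into f(x,y) = xy:
g(x) = x(161 - x) = 161x - x^2
g'(x) = 161 - 2x = 0  =>  x = 161/2
y = 161 - 161/2 = 161/2
Maximum value = (161/2) * (161/2) = 25921/4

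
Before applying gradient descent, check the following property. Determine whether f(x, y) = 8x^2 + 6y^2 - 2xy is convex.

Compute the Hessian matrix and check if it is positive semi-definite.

f(x,y) = 8x^2 + 6y^2 - 2xy
Hessian H = [[16, -2], [-2, 12]]
trace(H) = 28, det(H) = 188
Eigenvalues: (28 +/- sqrt(32)) / 2 = 16.83, 11.17
Since both eigenvalues > 0, f is convex.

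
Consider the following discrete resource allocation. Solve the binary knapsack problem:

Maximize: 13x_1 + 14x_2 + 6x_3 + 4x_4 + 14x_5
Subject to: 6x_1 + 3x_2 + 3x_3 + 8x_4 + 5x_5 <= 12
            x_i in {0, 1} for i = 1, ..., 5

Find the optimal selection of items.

Items: item 1 (v=13, w=6), item 2 (v=14, w=3), item 3 (v=6, w=3), item 4 (v=4, w=8), item 5 (v=14, w=5)
Capacity: 12
Checking all 32 subsets (w = total weight, v = total value):
  {}: w = 0, v = 0
  {1}: w = 6, v = 13
  {2}: w = 3, v = 14
  {3}: w = 3, v = 6
  {4}: w = 8, v = 4
  {5}: w = 5, v = 14
  {1, 2}: w = 9, v = 27
  {1, 3}: w = 9, v = 19
  {1, 4}: w = 14 > 12, infeasible
  {1, 5}: w = 11, v = 27
  {2, 3}: w = 6, v = 20
  {2, 4}: w = 11, v = 18
  {2, 5}: w = 8, v = 28
  {3, 4}: w = 11, v = 10
  {3, 5}: w = 8, v = 20
  {4, 5}: w = 13 > 12, infeasible
  {1, 2, 3}: w = 12, v = 33
  {1, 2, 4}: w = 17 > 12, infeasible
  {1, 2, 5}: w = 14 > 12, infeasible
  {1, 3, 4}: w = 17 > 12, infeasible
  {1, 3, 5}: w = 14 > 12, infeasible
  {1, 4, 5}: w = 19 > 12, infeasible
  {2, 3, 4}: w = 14 > 12, infeasible
  {2, 3, 5}: w = 11, v = 34
  {2, 4, 5}: w = 16 > 12, infeasible
  {3, 4, 5}: w = 16 > 12, infeasible
  {1, 2, 3, 4}: w = 20 > 12, infeasible
  {1, 2, 3, 5}: w = 17 > 12, infeasible
  {1, 2, 4, 5}: w = 22 > 12, infeasible
  {1, 3, 4, 5}: w = 22 > 12, infeasible
  {2, 3, 4, 5}: w = 19 > 12, infeasible
  {1, 2, 3, 4, 5}: w = 25 > 12, infeasible
Best feasible subset: items [2, 3, 5]
Total weight: 11 <= 12, total value: 34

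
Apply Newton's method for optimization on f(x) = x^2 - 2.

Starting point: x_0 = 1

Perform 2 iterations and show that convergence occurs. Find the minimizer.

f(x) = x^2 - 2, f'(x) = 2x + (0), f''(x) = 2
Step 1: f'(1) = 2, x_1 = 1 - 2/2 = 0
Step 2: f'(0) = 0, x_2 = 0 (converged)
Newton's method converges in 1 step for quadratics.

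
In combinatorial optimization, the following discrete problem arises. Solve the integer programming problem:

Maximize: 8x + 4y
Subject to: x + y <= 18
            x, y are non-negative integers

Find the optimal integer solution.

Objective: 8x + 4y, constraint: x + y <= 18
Coefficient of x is 8 >= coefficient of y is 4, so allocate the entire budget to x.
Optimal: x = 18, y = 0, value = 144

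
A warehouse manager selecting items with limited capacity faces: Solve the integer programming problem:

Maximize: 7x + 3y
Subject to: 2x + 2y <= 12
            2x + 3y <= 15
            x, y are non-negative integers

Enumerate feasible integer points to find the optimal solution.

Constraint 1: 2x + 2y <= 12
Constraint 2: 2x + 3y <= 15
Feasible x range (need y >= 0): 0 <= x <= min(12/2, 15/2) => x in {0, ..., 6}.
Enumerate feasible integer points row by row (the coefficient of y is 3 > 0, so for each x the largest feasible y gives the best value):
  x = 0: y <= min((12 - 2*0)/2, (15 - 2*0)/3) => y in {0, ..., 5}; best 7*0 + 3*5 = 15
  x = 1: y <= min((12 - 2*1)/2, (15 - 2*1)/3) => y in {0, ..., 4}; best 7*1 + 3*4 = 19
  x = 2: y <= min((12 - 2*2)/2, (15 - 2*2)/3) => y in {0, ..., 3}; best 7*2 + 3*3 = 23
  x = 3: y <= min((12 - 2*3)/2, (15 - 2*3)/3) => y in {0, ..., 3}; best 7*3 + 3*3 = 30
  x = 4: y <= min((12 - 2*4)/2, (15 - 2*4)/3) => y in {0, ..., 2}; best 7*4 + 3*2 = 34
  x = 5: y <= min((12 - 2*5)/2, (15 - 2*5)/3) => y in {0, ..., 1}; best 7*5 + 3*1 = 38
  x = 6: y <= min((12 - 2*6)/2, (15 - 2*6)/3) => y in {0}; best 7*6 + 3*0 = 42
The maximum 7x + 3y = 42 is achieved at x = 6, y = 0.
Check: 2*6 + 2*0 = 12 <= 12 and 2*6 + 3*0 = 12 <= 15.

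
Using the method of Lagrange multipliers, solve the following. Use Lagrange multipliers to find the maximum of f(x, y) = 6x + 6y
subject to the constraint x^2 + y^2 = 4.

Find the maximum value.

Set up Lagrange conditions: grad f = lambda * grad g
  6 = 2*lambda*x
  6 = 2*lambda*y
From these: x/y = 6/6, so x = 6t, y = 6t for some t.
Substitute into constraint: (6t)^2 + (6t)^2 = 4
  t^2 * 72 = 4
  t = sqrt(4/72)
Maximum = 6*x + 6*y = (6^2 + 6^2)*t = 72 * sqrt(4/72) = sqrt(288)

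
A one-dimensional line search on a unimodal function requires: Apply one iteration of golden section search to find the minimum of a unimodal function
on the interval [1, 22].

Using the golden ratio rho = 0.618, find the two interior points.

Golden section search on [1, 22].
Golden ratio rho = 0.618 (approx).
Interior points:
  x_1 = 1 + (1-0.618)*21 = 9.0220
  x_2 = 1 + 0.618*21 = 13.9780
Compare f(x_1) and f(x_2) to determine which subinterval to keep.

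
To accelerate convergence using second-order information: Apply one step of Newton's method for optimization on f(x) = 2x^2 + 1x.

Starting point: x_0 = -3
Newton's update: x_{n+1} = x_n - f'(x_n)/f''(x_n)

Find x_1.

f(x) = 2x^2 + 1x
f'(x) = 4x + (1), f''(x) = 4
Newton step: x_1 = x_0 - f'(x_0)/f''(x_0)
f'(-3) = -11
x_1 = -3 - -11/4 = -1/4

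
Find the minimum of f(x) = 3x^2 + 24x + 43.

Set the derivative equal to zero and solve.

f(x) = 3x^2 + 24x + 43
f'(x) = 6x + (24) = 0
x = -24/6 = -4
f(-4) = -5
Since f''(x) = 6 > 0, this is a minimum.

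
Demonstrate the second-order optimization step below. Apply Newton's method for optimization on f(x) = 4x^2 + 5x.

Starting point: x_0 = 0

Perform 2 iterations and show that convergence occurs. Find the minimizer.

f(x) = 4x^2 + 5x, f'(x) = 8x + (5), f''(x) = 8
Step 1: f'(0) = 5, x_1 = 0 - 5/8 = -5/8
Step 2: f'(-5/8) = 0, x_2 = -5/8 (converged)
Newton's method converges in 1 step for quadratics.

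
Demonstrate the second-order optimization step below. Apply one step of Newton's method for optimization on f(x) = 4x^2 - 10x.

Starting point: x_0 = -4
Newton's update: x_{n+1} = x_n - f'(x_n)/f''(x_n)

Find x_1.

f(x) = 4x^2 - 10x
f'(x) = 8x + (-10), f''(x) = 8
Newton step: x_1 = x_0 - f'(x_0)/f''(x_0)
f'(-4) = -42
x_1 = -4 - -42/8 = 5/4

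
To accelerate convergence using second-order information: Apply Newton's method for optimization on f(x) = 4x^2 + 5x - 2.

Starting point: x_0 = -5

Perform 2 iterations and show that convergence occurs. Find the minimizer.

f(x) = 4x^2 + 5x - 2, f'(x) = 8x + (5), f''(x) = 8
Step 1: f'(-5) = -35, x_1 = -5 - -35/8 = -5/8
Step 2: f'(-5/8) = 0, x_2 = -5/8 (converged)
Newton's method converges in 1 step for quadratics.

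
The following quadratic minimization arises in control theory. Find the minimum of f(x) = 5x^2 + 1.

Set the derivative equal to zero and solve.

f(x) = 5x^2 + 1
f'(x) = 10x + (0) = 0
x = 0/10 = 0
f(0) = 1
Since f''(x) = 10 > 0, this is a minimum.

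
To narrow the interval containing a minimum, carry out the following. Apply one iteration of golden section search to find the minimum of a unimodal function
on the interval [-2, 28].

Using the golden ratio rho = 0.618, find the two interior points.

Golden section search on [-2, 28].
Golden ratio rho = 0.618 (approx).
Interior points:
  x_1 = -2 + (1-0.618)*30 = 9.4600
  x_2 = -2 + 0.618*30 = 16.5400
Compare f(x_1) and f(x_2) to determine which subinterval to keep.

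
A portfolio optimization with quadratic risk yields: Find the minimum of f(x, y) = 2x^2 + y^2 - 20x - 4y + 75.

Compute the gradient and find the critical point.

f(x,y) = 2x^2 + y^2 - 20x - 4y + 75
df/dx = 4x + (-20) = 0  =>  x = 5
df/dy = 2y + (-4) = 0  =>  y = 2
f(5, 2) = 2*(5)^2 + 1*(2)^2 + -20*(5) + -4*(2) + 75 = 21
Hessian is diagonal with entries 4, 2 > 0, so this is a minimum.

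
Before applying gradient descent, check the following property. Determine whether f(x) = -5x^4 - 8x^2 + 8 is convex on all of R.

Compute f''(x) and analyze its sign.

f(x) = -5x^4 - 8x^2 + 8
f'(x) = -20x^3 + -16x
f''(x) = -60x^2 + -16
f''(x) = -60x^2 + -16 <= -16 < 0 for all x
Therefore, f is concave on R.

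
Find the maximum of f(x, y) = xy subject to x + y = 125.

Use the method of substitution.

Substitute y = 125 - x into f(x,y) = xy:
g(x) = x(125 - x) = 125x - x^2
g'(x) = 125 - 2x = 0  =>  x = 125/2
y = 125 - 125/2 = 125/2
Maximum value = (125/2) * (125/2) = 15625/4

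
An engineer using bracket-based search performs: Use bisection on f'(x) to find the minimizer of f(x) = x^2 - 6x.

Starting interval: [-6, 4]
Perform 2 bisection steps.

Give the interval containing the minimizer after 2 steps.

Finding critical point of f(x) = x^2 - 6x using bisection on f'(x) = 2x + -6.
f'(x) = 0 when x = 3.
Starting interval: [-6, 4]
Step 1: mid = -1, f'(mid) = -8, new interval = [-1, 4]
Step 2: mid = 3/2, f'(mid) = -3, new interval = [3/2, 4]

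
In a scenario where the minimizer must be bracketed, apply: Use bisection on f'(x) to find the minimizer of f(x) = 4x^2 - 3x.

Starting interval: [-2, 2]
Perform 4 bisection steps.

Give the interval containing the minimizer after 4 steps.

Finding critical point of f(x) = 4x^2 - 3x using bisection on f'(x) = 8x + -3.
f'(x) = 0 when x = 3/8.
Starting interval: [-2, 2]
Step 1: mid = 0, f'(mid) = -3, new interval = [0, 2]
Step 2: mid = 1, f'(mid) = 5, new interval = [0, 1]
Step 3: mid = 1/2, f'(mid) = 1, new interval = [0, 1/2]
Step 4: mid = 1/4, f'(mid) = -1, new interval = [1/4, 1/2]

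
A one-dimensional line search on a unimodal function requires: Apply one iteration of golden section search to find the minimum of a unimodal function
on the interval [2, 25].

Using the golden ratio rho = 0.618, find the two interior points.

Golden section search on [2, 25].
Golden ratio rho = 0.618 (approx).
Interior points:
  x_1 = 2 + (1-0.618)*23 = 10.7860
  x_2 = 2 + 0.618*23 = 16.2140
Compare f(x_1) and f(x_2) to determine which subinterval to keep.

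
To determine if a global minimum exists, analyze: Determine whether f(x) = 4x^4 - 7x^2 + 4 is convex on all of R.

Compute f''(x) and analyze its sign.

f(x) = 4x^4 - 7x^2 + 4
f'(x) = 16x^3 + -14x
f''(x) = 48x^2 + -14
f''(0) = -14 < 0, so not convex near x = 0
Therefore, f is not globally convex on R.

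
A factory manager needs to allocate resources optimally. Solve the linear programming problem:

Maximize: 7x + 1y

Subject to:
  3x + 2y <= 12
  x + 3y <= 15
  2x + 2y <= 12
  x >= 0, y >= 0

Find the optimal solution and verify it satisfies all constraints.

Feasible vertices: (0, 0), (0, 5), (6/7, 33/7), (4, 0)
Objective 7x + 1y at each vertex:
  (0, 0): 0
  (0, 5): 5
  (6/7, 33/7): 75/7
  (4, 0): 28
Maximum is 28 at (4, 0).
Verify constraints at (x, y) = (4, 0):
  3*4 + 2*0 = 12 <= 12 (active)
  1*4 + 3*0 = 4 <= 15
  2*4 + 2*0 = 8 <= 12
  x = 4 >= 0, y = 0 >= 0. All constraints satisfied.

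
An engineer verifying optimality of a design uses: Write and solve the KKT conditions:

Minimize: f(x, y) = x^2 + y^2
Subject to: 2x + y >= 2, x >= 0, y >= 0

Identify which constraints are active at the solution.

KKT conditions for min x^2 + y^2 s.t. 2x + 1y >= 2, x >= 0, y >= 0:
Stationarity: 2x = mu*2 + mu_x, 2y = mu*1 + mu_y, with mu, mu_x, mu_y >= 0
Complementary slackness: mu*(2x + y - 2) = 0, mu_x*x = 0, mu_y*y = 0
(0, 0) is infeasible (2*0 + 1*0 < 2), so if mu = 0 stationarity would force x = mu_x/2 >= 0, y = mu_y/2 >= 0 with mu_x*x = mu_y*y = 0, i.e. x = y = 0: contradiction. Hence mu > 0 and 2x + y = 2 is active.
Try x > 0, y > 0 (so mu_x = mu_y = 0): x = 2*mu/2, y = 1*mu/2
Substitute: 2*(2*mu/2) + 1*(1*mu/2) = 2
  mu*5/2 = 2 => mu = 4/5
x* = 4/5 > 0, y* = 2/5 > 0, consistent with mu_x = mu_y = 0.
f is convex and the constraints are linear, so this KKT point is the global minimum.
f* = 4/5
Active constraints: 2x + y >= 2 (holds with equality, mu = 4/5 > 0); x >= 0 and y >= 0 are inactive (mu_x = mu_y = 0).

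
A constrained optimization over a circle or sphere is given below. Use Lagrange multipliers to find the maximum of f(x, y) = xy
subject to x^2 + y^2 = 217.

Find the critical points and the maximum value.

Lagrange conditions: y = 2*lambda*x and x = 2*lambda*y
If x = 0 then y = 0, violating the constraint, so x, y != 0.
Dividing: y/x = x/y => x^2 = y^2 => y = x or y = -x
Constraint: 2x^2 = 217 => x^2 = 217/2 => x = +/-sqrt(217/2)
Critical points: (sqrt(217/2), sqrt(217/2)), (-sqrt(217/2), -sqrt(217/2)), (sqrt(217/2), -sqrt(217/2)), (-sqrt(217/2), sqrt(217/2))
  y = x:  xy = x^2 = 217/2  at (sqrt(217/2), sqrt(217/2)) and (-sqrt(217/2), -sqrt(217/2))
  y = -x: xy = -x^2 = -217/2 at (sqrt(217/2), -sqrt(217/2)) and (-sqrt(217/2), sqrt(217/2))
Maximum xy = 217/2 at (sqrt(217/2), sqrt(217/2)) and (-sqrt(217/2), -sqrt(217/2))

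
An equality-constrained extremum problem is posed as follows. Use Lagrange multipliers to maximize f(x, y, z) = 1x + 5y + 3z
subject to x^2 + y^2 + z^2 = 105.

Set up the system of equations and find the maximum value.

Lagrange conditions: 1 = 2*lambda*x, 5 = 2*lambda*y, 3 = 2*lambda*z
So x:1 = y:5 = z:3, i.e. x = 1t, y = 5t, z = 3t
Constraint: t^2*(1^2 + 5^2 + 3^2) = 105
  t^2 * 35 = 105  =>  t = sqrt(3)
Maximum = 1*1t + 5*5t + 3*3t = 35*sqrt(3) = sqrt(3675)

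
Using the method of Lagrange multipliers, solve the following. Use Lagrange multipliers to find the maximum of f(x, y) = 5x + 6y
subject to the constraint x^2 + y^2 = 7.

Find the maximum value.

Set up Lagrange conditions: grad f = lambda * grad g
  5 = 2*lambda*x
  6 = 2*lambda*y
From these: x/y = 5/6, so x = 5t, y = 6t for some t.
Substitute into constraint: (5t)^2 + (6t)^2 = 7
  t^2 * 61 = 7
  t = sqrt(7/61)
Maximum = 5*x + 6*y = (5^2 + 6^2)*t = 61 * sqrt(7/61) = sqrt(427)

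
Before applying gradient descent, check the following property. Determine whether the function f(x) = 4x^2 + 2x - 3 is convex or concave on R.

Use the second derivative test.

f(x) = 4x^2 + 2x - 3
f'(x) = 8x + 2
f''(x) = 8
Since f''(x) = 8 > 0 for all x, f is convex on R.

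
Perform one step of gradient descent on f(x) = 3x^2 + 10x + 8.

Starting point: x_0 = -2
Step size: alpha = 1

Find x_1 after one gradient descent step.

f(x) = 3x^2 + 10x + 8
f'(x) = 6x + 10
f'(-2) = 6*-2 + (10) = -2
x_1 = x_0 - alpha * f'(x_0) = -2 - 1 * -2 = 0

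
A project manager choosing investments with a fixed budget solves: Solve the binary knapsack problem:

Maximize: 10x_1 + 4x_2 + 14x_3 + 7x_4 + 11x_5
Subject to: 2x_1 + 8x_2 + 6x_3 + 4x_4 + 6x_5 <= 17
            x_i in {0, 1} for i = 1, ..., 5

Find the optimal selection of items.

Items: item 1 (v=10, w=2), item 2 (v=4, w=8), item 3 (v=14, w=6), item 4 (v=7, w=4), item 5 (v=11, w=6)
Capacity: 17
Checking all 32 subsets (w = total weight, v = total value):
  {}: w = 0, v = 0
  {1}: w = 2, v = 10
  {2}: w = 8, v = 4
  {3}: w = 6, v = 14
  {4}: w = 4, v = 7
  {5}: w = 6, v = 11
  {1, 2}: w = 10, v = 14
  {1, 3}: w = 8, v = 24
  {1, 4}: w = 6, v = 17
  {1, 5}: w = 8, v = 21
  {2, 3}: w = 14, v = 18
  {2, 4}: w = 12, v = 11
  {2, 5}: w = 14, v = 15
  {3, 4}: w = 10, v = 21
  {3, 5}: w = 12, v = 25
  {4, 5}: w = 10, v = 18
  {1, 2, 3}: w = 16, v = 28
  {1, 2, 4}: w = 14, v = 21
  {1, 2, 5}: w = 16, v = 25
  {1, 3, 4}: w = 12, v = 31
  {1, 3, 5}: w = 14, v = 35
  {1, 4, 5}: w = 12, v = 28
  {2, 3, 4}: w = 18 > 17, infeasible
  {2, 3, 5}: w = 20 > 17, infeasible
  {2, 4, 5}: w = 18 > 17, infeasible
  {3, 4, 5}: w = 16, v = 32
  {1, 2, 3, 4}: w = 20 > 17, infeasible
  {1, 2, 3, 5}: w = 22 > 17, infeasible
  {1, 2, 4, 5}: w = 20 > 17, infeasible
  {1, 3, 4, 5}: w = 18 > 17, infeasible
  {2, 3, 4, 5}: w = 24 > 17, infeasible
  {1, 2, 3, 4, 5}: w = 26 > 17, infeasible
Best feasible subset: items [1, 3, 5]
Total weight: 14 <= 17, total value: 35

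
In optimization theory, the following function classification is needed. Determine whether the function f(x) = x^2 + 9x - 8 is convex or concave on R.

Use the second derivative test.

f(x) = x^2 + 9x - 8
f'(x) = 2x + 9
f''(x) = 2
Since f''(x) = 2 > 0 for all x, f is convex on R.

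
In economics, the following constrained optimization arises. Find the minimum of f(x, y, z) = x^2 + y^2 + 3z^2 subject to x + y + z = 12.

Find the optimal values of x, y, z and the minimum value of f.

Using Lagrange multipliers on f = x^2 + y^2 + 3z^2 with constraint x + y + z = 12:
Conditions: 2*1*x = lambda, 2*1*y = lambda, 2*3*z = lambda
So x = lambda/2, y = lambda/2, z = lambda/6
Substituting into constraint: lambda * (7/6) = 12
lambda = 72/7
x = 36/7, y = 36/7, z = 12/7
Minimum value = 432/7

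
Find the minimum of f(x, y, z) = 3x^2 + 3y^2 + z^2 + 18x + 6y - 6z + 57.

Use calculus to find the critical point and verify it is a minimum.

f(x,y,z) = 3x^2 + 3y^2 + z^2 + 18x + 6y - 6z + 57
df/dx = 6x + (18) = 0 => x = -3
df/dy = 6y + (6) = 0 => y = -1
df/dz = 2z + (-6) = 0 => z = 3
f(-3,-1,3) = 3*(-3)^2 + 3*(-1)^2 + 1*(3)^2 + 18*(-3) + 6*(-1) + -6*(3) + 57 = 18
Hessian is diagonal with entries 6, 6, 2 > 0, confirmed minimum.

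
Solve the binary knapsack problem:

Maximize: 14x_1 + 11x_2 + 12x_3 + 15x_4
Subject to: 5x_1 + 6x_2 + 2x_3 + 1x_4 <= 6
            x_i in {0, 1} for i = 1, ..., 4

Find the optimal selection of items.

Items: item 1 (v=14, w=5), item 2 (v=11, w=6), item 3 (v=12, w=2), item 4 (v=15, w=1)
Capacity: 6
Checking all 16 subsets (w = total weight, v = total value):
  {}: w = 0, v = 0
  {1}: w = 5, v = 14
  {2}: w = 6, v = 11
  {3}: w = 2, v = 12
  {4}: w = 1, v = 15
  {1, 2}: w = 11 > 6, infeasible
  {1, 3}: w = 7 > 6, infeasible
  {1, 4}: w = 6, v = 29
  {2, 3}: w = 8 > 6, infeasible
  {2, 4}: w = 7 > 6, infeasible
  {3, 4}: w = 3, v = 27
  {1, 2, 3}: w = 13 > 6, infeasible
  {1, 2, 4}: w = 12 > 6, infeasible
  {1, 3, 4}: w = 8 > 6, infeasible
  {2, 3, 4}: w = 9 > 6, infeasible
  {1, 2, 3, 4}: w = 14 > 6, infeasible
Best feasible subset: items [1, 4]
Total weight: 6 <= 6, total value: 29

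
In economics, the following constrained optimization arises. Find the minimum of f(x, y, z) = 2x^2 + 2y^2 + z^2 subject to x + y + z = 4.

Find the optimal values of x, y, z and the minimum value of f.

Using Lagrange multipliers on f = 2x^2 + 2y^2 + z^2 with constraint x + y + z = 4:
Conditions: 2*2*x = lambda, 2*2*y = lambda, 2*1*z = lambda
So x = lambda/4, y = lambda/4, z = lambda/2
Substituting into constraint: lambda * (1) = 4
lambda = 4
x = 1, y = 1, z = 2
Minimum value = 8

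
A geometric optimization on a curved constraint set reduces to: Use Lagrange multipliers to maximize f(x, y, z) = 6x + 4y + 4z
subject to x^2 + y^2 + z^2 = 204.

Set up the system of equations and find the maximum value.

Lagrange conditions: 6 = 2*lambda*x, 4 = 2*lambda*y, 4 = 2*lambda*z
So x:6 = y:4 = z:4, i.e. x = 6t, y = 4t, z = 4t
Constraint: t^2*(6^2 + 4^2 + 4^2) = 204
  t^2 * 68 = 204  =>  t = sqrt(3)
Maximum = 6*6t + 4*4t + 4*4t = 68*sqrt(3) = sqrt(13872)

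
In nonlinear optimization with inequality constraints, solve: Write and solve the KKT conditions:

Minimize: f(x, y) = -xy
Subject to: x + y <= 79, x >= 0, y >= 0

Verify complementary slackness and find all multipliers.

Problem: min -xy s.t. x + y <= 79 (multiplier lambda), x >= 0 (mu_x), y >= 0 (mu_y)
KKT stationarity: -y + lambda - mu_x = 0, -x + lambda - mu_y = 0, with lambda, mu_x, mu_y >= 0
Complementary slackness: lambda*(x + y - 79) = 0, mu_x*x = 0, mu_y*y = 0
If lambda = 0: y = -mu_x <= 0 and x = -mu_y <= 0 force x = y = 0 with f = 0; but x = y = 79/2 is feasible with f = -6241/4 < 0, so this is not the minimum. Hence lambda > 0 and x + y = 79.
Try x > 0, y > 0 (so mu_x = mu_y = 0): y = lambda, x = lambda => x = y = lambda
x + y = 79 => 2*lambda = 79 => lambda = 79/2
x* = y* = 79/2 > 0, consistent with mu_x = mu_y = 0.
(Any feasible point with x = 0 or y = 0 has f = 0 > -6241/4, so the minimum is not on those boundaries.)
min(-xy) = -6241/4 (i.e. max xy = 6241/4)
Multipliers: lambda = 79/2, mu_x = 0, mu_y = 0
Complementary slackness: lambda*(x + y - 79) = 79/2*(79/2 + 79/2 - 79) = 0, mu_x*x = 0*79/2 = 0, mu_y*y = 0*79/2 = 0. Satisfied.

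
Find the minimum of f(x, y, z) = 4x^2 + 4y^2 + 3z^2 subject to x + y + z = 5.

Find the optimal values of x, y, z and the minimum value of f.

Using Lagrange multipliers on f = 4x^2 + 4y^2 + 3z^2 with constraint x + y + z = 5:
Conditions: 2*4*x = lambda, 2*4*y = lambda, 2*3*z = lambda
So x = lambda/8, y = lambda/8, z = lambda/6
Substituting into constraint: lambda * (5/12) = 5
lambda = 12
x = 3/2, y = 3/2, z = 2
Minimum value = 30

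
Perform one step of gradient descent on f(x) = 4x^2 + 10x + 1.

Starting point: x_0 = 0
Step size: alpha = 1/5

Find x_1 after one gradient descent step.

f(x) = 4x^2 + 10x + 1
f'(x) = 8x + 10
f'(0) = 8*0 + (10) = 10
x_1 = x_0 - alpha * f'(x_0) = 0 - 1/5 * 10 = -2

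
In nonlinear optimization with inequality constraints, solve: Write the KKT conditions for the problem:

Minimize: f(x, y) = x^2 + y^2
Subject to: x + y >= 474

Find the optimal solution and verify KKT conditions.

KKT conditions for min x^2 + y^2 s.t. x + y >= 474:
Stationarity: 2x = mu, 2y = mu
So x = y = mu/2.
Complementary slackness: mu*(x + y - 474) = 0
Primal feasibility: x + y >= 474; dual feasibility: mu >= 0
If mu = 0 then x = y = 0, but 0 + 0 < 474 is infeasible, so the constraint is active.
Constraint active: x + y = 2*(mu/2) = 474 => mu = 474
x = y = 237, f = 112338
Verify: stationarity 2*237 = 474 = mu; primal 237 + 237 = 474 >= 474; dual mu = 474 >= 0; complementary slackness 474*(474 - 474) = 0. All KKT conditions hold.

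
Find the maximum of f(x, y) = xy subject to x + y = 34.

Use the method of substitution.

Substitute y = 34 - x into f(x,y) = xy:
g(x) = x(34 - x) = 34x - x^2
g'(x) = 34 - 2x = 0  =>  x = 17
y = 34 - 17 = 17
Maximum value = 17 * 17 = 289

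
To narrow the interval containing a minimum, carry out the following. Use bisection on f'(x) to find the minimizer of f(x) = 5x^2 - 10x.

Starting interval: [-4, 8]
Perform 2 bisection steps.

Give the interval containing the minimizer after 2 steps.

Finding critical point of f(x) = 5x^2 - 10x using bisection on f'(x) = 10x + -10.
f'(x) = 0 when x = 1.
Starting interval: [-4, 8]
Step 1: mid = 2, f'(mid) = 10, new interval = [-4, 2]
Step 2: mid = -1, f'(mid) = -20, new interval = [-1, 2]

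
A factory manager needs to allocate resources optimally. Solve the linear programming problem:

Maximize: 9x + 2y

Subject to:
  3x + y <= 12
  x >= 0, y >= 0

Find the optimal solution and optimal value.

The feasible region has vertices at [(0, 0), (4, 0), (0, 12)].
Checking objective 9x + 2y at each vertex:
  (0, 0): 9*0 + 2*0 = 0
  (4, 0): 9*4 + 2*0 = 36
  (0, 12): 9*0 + 2*12 = 24
Maximum is 36 at (4, 0).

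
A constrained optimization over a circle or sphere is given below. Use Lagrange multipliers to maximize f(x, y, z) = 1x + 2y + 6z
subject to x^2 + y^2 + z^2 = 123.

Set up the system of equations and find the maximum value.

Lagrange conditions: 1 = 2*lambda*x, 2 = 2*lambda*y, 6 = 2*lambda*z
So x:1 = y:2 = z:6, i.e. x = 1t, y = 2t, z = 6t
Constraint: t^2*(1^2 + 2^2 + 6^2) = 123
  t^2 * 41 = 123  =>  t = sqrt(3)
Maximum = 1*1t + 2*2t + 6*6t = 41*sqrt(3) = sqrt(5043)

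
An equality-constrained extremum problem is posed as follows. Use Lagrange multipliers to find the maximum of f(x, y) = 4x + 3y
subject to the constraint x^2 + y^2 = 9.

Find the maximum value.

Set up Lagrange conditions: grad f = lambda * grad g
  4 = 2*lambda*x
  3 = 2*lambda*y
From these: x/y = 4/3, so x = 4t, y = 3t for some t.
Substitute into constraint: (4t)^2 + (3t)^2 = 9
  t^2 * 25 = 9
  t = sqrt(9/25)
Maximum = 4*x + 3*y = (4^2 + 3^2)*t = 25 * sqrt(9/25) = 15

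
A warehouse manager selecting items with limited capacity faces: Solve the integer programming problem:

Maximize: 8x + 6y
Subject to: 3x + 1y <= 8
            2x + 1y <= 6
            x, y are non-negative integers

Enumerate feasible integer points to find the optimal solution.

Constraint 1: 3x + 1y <= 8
Constraint 2: 2x + 1y <= 6
Feasible x range (need y >= 0): 0 <= x <= min(8/3, 6/2) => x in {0, ..., 2}.
Enumerate feasible integer points row by row (the coefficient of y is 6 > 0, so for each x the largest feasible y gives the best value):
  x = 0: y <= min((8 - 3*0)/1, (6 - 2*0)/1) => y in {0, ..., 6}; best 8*0 + 6*6 = 36
  x = 1: y <= min((8 - 3*1)/1, (6 - 2*1)/1) => y in {0, ..., 4}; best 8*1 + 6*4 = 32
  x = 2: y <= min((8 - 3*2)/1, (6 - 2*2)/1) => y in {0, ..., 2}; best 8*2 + 6*2 = 28
The maximum 8x + 6y = 36 is achieved at x = 0, y = 6.
Check: 3*0 + 1*6 = 6 <= 8 and 2*0 + 1*6 = 6 <= 6.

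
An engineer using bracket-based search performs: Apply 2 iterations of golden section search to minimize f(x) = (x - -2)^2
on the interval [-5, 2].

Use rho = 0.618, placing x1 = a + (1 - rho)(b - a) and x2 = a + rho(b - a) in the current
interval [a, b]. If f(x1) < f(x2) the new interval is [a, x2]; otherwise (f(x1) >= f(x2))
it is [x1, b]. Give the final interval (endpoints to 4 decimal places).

Golden section search for min of f(x) = (x - -2)^2 on [-5, 2].
Each step: x1 = a + (1 - rho)(b - a), x2 = a + rho(b - a); if f(x1) < f(x2) keep [a, x2], otherwise keep [x1, b].
Step 1: [-5.0000, 2.0000], x1=-2.3260 (f=0.1063), x2=-0.6740 (f=1.7583); f(x1) < f(x2) => keep [-5.0000, -0.6740]
Step 2: [-5.0000, -0.6740], x1=-3.3475 (f=1.8157), x2=-2.3265 (f=0.1066); f(x1) > f(x2) => keep [-3.3475, -0.6740]
Final interval: [-3.3475, -0.6740]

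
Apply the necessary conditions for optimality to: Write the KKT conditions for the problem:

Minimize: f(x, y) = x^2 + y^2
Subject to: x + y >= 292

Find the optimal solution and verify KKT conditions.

KKT conditions for min x^2 + y^2 s.t. x + y >= 292:
Stationarity: 2x = mu, 2y = mu
So x = y = mu/2.
Complementary slackness: mu*(x + y - 292) = 0
Primal feasibility: x + y >= 292; dual feasibility: mu >= 0
If mu = 0 then x = y = 0, but 0 + 0 < 292 is infeasible, so the constraint is active.
Constraint active: x + y = 2*(mu/2) = 292 => mu = 292
x = y = 146, f = 42632
Verify: stationarity 2*146 = 292 = mu; primal 146 + 146 = 292 >= 292; dual mu = 292 >= 0; complementary slackness 292*(292 - 292) = 0. All KKT conditions hold.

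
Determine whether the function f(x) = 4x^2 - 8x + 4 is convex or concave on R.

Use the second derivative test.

f(x) = 4x^2 - 8x + 4
f'(x) = 8x - 8
f''(x) = 8
Since f''(x) = 8 > 0 for all x, f is convex on R.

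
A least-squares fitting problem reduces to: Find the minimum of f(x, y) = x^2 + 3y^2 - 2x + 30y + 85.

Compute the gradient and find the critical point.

f(x,y) = x^2 + 3y^2 - 2x + 30y + 85
df/dx = 2x + (-2) = 0  =>  x = 1
df/dy = 6y + (30) = 0  =>  y = -5
f(1, -5) = 1*(1)^2 + 3*(-5)^2 + -2*(1) + 30*(-5) + 85 = 9
Hessian is diagonal with entries 2, 6 > 0, so this is a minimum.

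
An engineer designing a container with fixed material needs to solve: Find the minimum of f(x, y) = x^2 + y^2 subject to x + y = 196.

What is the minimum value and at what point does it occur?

Substitute y = 196 - x into f(x,y) = x^2 + y^2:
g(x) = x^2 + (196 - x)^2 = 2x^2 - 392x + 38416
g'(x) = 4x - 392 = 0  =>  x = 98
y = 196 - 98 = 98
Minimum value = 98^2 + 98^2 = 19208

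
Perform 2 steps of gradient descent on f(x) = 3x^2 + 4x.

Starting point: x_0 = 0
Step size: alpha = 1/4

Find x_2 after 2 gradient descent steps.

f(x) = 3x^2 + 4x, f'(x) = 6x + (4)
Step 1: f'(0) = 4, x_1 = 0 - 1/4 * 4 = -1
Step 2: f'(-1) = -2, x_2 = -1 - 1/4 * -2 = -1/2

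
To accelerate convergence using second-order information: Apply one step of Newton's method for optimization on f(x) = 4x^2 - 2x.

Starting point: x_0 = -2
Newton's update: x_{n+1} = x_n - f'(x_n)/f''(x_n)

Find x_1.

f(x) = 4x^2 - 2x
f'(x) = 8x + (-2), f''(x) = 8
Newton step: x_1 = x_0 - f'(x_0)/f''(x_0)
f'(-2) = -18
x_1 = -2 - -18/8 = 1/4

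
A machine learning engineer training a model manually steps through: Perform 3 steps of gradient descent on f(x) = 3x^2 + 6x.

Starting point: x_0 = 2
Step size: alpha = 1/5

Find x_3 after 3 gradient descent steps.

f(x) = 3x^2 + 6x, f'(x) = 6x + (6)
Step 1: f'(2) = 18, x_1 = 2 - 1/5 * 18 = -8/5
Step 2: f'(-8/5) = -18/5, x_2 = -8/5 - 1/5 * -18/5 = -22/25
Step 3: f'(-22/25) = 18/25, x_3 = -22/25 - 1/5 * 18/25 = -128/125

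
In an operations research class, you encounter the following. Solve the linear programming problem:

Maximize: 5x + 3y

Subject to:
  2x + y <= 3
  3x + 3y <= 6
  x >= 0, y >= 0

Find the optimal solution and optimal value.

Feasible vertices: (0, 0), (0, 2), (1, 1), (3/2, 0)
Objective 5x + 3y at each:
  (0, 0): 0
  (0, 2): 6
  (1, 1): 8
  (3/2, 0): 15/2
Maximum is 8 at (1, 1).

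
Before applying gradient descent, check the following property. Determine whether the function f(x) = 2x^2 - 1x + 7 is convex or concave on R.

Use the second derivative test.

f(x) = 2x^2 - 1x + 7
f'(x) = 4x - 1
f''(x) = 4
Since f''(x) = 4 > 0 for all x, f is convex on R.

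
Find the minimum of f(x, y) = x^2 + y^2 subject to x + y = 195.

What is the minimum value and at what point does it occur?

Substitute y = 195 - x into f(x,y) = x^2 + y^2:
g(x) = x^2 + (195 - x)^2 = 2x^2 - 390x + 38025
g'(x) = 4x - 390 = 0  =>  x = 195/2
y = 195 - 195/2 = 195/2
Minimum value = (195/2)^2 + (195/2)^2 = 38025/2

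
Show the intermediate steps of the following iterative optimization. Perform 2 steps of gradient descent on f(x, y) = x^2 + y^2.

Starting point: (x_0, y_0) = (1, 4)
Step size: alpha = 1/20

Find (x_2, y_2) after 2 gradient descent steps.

f(x,y) = x^2 + y^2
grad_x = 2x + 0y, grad_y = 2y + 0x
Step 1: grad = (2, 8), (9/10, 18/5)
Step 2: grad = (9/5, 36/5), (81/100, 81/25)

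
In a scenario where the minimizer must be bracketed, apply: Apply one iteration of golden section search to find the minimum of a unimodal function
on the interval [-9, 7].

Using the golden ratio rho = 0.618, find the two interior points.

Golden section search on [-9, 7].
Golden ratio rho = 0.618 (approx).
Interior points:
  x_1 = -9 + (1-0.618)*16 = -2.8880
  x_2 = -9 + 0.618*16 = 0.8880
Compare f(x_1) and f(x_2) to determine which subinterval to keep.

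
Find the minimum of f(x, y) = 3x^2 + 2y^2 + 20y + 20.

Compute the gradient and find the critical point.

f(x,y) = 3x^2 + 2y^2 + 20y + 20
df/dx = 6x + (0) = 0  =>  x = 0
df/dy = 4y + (20) = 0  =>  y = -5
f(0, -5) = 3*(0)^2 + 2*(-5)^2 + 20*(-5) + 20 = -30
Hessian is diagonal with entries 6, 4 > 0, so this is a minimum.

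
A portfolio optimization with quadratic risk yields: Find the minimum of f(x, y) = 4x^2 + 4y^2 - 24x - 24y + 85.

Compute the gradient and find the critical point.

f(x,y) = 4x^2 + 4y^2 - 24x - 24y + 85
df/dx = 8x + (-24) = 0  =>  x = 3
df/dy = 8y + (-24) = 0  =>  y = 3
f(3, 3) = 4*(3)^2 + 4*(3)^2 + -24*(3) + -24*(3) + 85 = 13
Hessian is diagonal with entries 8, 8 > 0, so this is a minimum.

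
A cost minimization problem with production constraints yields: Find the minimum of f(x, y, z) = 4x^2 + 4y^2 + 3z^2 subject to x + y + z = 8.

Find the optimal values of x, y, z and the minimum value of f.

Using Lagrange multipliers on f = 4x^2 + 4y^2 + 3z^2 with constraint x + y + z = 8:
Conditions: 2*4*x = lambda, 2*4*y = lambda, 2*3*z = lambda
So x = lambda/8, y = lambda/8, z = lambda/6
Substituting into constraint: lambda * (5/12) = 8
lambda = 96/5
x = 12/5, y = 12/5, z = 16/5
Minimum value = 384/5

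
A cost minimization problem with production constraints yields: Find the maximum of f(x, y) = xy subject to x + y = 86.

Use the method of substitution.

Substitute y = 86 - x into f(x,y) = xy:
g(x) = x(86 - x) = 86x - x^2
g'(x) = 86 - 2x = 0  =>  x = 43
y = 86 - 43 = 43
Maximum value = 43 * 43 = 1849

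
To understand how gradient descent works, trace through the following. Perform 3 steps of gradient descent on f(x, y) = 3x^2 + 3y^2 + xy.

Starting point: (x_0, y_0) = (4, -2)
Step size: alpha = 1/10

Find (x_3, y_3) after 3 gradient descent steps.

f(x,y) = 3x^2 + 3y^2 + xy
grad_x = 6x + 1y, grad_y = 6y + 1x
Step 1: grad = (22, -8), (9/5, -6/5)
Step 2: grad = (48/5, -27/5), (21/25, -33/50)
Step 3: grad = (219/50, -78/25), (201/500, -87/250)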